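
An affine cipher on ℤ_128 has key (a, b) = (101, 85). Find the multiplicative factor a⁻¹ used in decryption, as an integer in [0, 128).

Extended Euclidean algorithm:
128 = 1*101 + 27
101 = 3*27 + 20
27 = 1*20 + 7
20 = 2*7 + 6
7 = 1*6 + 1
6 = 6*1 + 0
The gcd is 1. Working backward:
1 = 7 − 6
1 = −20 + 3·7
1 = 3·27 − 4·20
1 = −4·101 + 15·27
1 = 15·128 − 19·101
So 101·(-19) ≡ 1 (mod 128), and -19 ≡ 109 (mod 128).

109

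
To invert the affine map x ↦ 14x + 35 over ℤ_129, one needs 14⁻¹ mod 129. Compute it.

83

Apply the Euclidean algorithm to 129 and 14:
129 = 9*14 + 3
14 = 4*3 + 2
3 = 1*2 + 1
2 = 2*1 + 0
gcd = 1, so the inverse exists. Back-substitute:
1 = 3 − 2
1 = −14 + 5·3
1 = 5·129 − 46·14
Hence 14⁻¹ ≡ -46 ≡ 83 (mod 129).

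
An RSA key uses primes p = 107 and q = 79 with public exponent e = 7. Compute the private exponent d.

7087

φ(n) = (p−1)(q−1) = 106·78 = 8268.
Need d with 7·d ≡ 1 (mod 8268). Apply the extended Euclidean algorithm:
8268 = 1181*7 + 1
7 = 7*1 + 0
Back-substitute:
1 = 8268 − 1181·7
So 7·(-1181) ≡ 1 (mod 8268), hence d ≡ -1181 ≡ 7087 (mod 8268).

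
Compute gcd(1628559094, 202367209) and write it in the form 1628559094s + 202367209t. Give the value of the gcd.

Euclidean algorithm:
1628559094 = 8*202367209 + 9621422
202367209 = 21*9621422 + 317347
9621422 = 30*317347 + 101012
317347 = 3*101012 + 14311
101012 = 7*14311 + 835
14311 = 17*835 + 116
835 = 7*116 + 23
116 = 5*23 + 1
23 = 23*1 + 0
gcd(1628559094, 202367209) = 1.
Working backward:
1 = 116 − 5·23
1 = −5·835 + 36·116
1 = 36·14311 − 617·835
1 = −617·101012 + 4355·14311
1 = 4355·317347 − 13682·101012
1 = −13682·9621422 + 414815·317347
1 = 414815·202367209 − 8724797·9621422
1 = −8724797·1628559094 + 70213191·202367209
So 1 = (-8724797)·1628559094 + (70213191)·202367209.

1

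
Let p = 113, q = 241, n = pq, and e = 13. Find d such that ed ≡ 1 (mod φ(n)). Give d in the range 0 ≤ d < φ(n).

20677

φ(n) = (p−1)(q−1) = 112·240 = 26880.
Need d with 13·d ≡ 1 (mod 26880). Apply the extended Euclidean algorithm:
26880 = 2067*13 + 9
13 = 1*9 + 4
9 = 2*4 + 1
4 = 4*1 + 0
Back-substitute:
1 = 9 − 2·4
1 = −2·13 + 3·9
1 = 3·26880 − 6203·13
So 13·(-6203) ≡ 1 (mod 26880), hence d ≡ -6203 ≡ 20677 (mod 26880).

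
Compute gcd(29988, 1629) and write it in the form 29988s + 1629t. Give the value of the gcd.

Repeated division:
29988 = 18*1629 + 666
1629 = 2*666 + 297
666 = 2*297 + 72
297 = 4*72 + 9
72 = 8*9 + 0
gcd(29988, 1629) = 9.
Working backward:
9 = 297 − 4·72
9 = −4·666 + 9·297
9 = 9·1629 − 22·666
9 = −22·29988 + 405·1629
So 9 = (-22)·29988 + (405)·1629.

9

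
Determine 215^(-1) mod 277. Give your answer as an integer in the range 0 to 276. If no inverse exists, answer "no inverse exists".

67

Apply the Euclidean algorithm to 277 and 215:
277 = 1×215 + 62
215 = 3×62 + 29
62 = 2×29 + 4
29 = 7×4 + 1
4 = 4×1 + 0
gcd = 1, so the inverse exists. Back-substitute:
1 = 29 − 7·4
1 = −7·62 + 15·29
1 = 15·215 − 52·62
1 = −52·277 + 67·215
So 215·67 ≡ 1 (mod 277).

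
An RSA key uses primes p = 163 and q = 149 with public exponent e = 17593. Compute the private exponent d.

φ(n) = (p−1)(q−1) = 162·148 = 23976.
Need d with 17593·d ≡ 1 (mod 23976). Apply the extended Euclidean algorithm:
23976 = 1*17593 + 6383
17593 = 2*6383 + 4827
6383 = 1*4827 + 1556
4827 = 3*1556 + 159
1556 = 9*159 + 125
159 = 1*125 + 34
125 = 3*34 + 23
34 = 1*23 + 11
23 = 2*11 + 1
11 = 11*1 + 0
Back-substitute:
1 = 23 − 2·11
1 = −2·34 + 3·23
1 = 3·125 − 11·34
1 = −11·159 + 14·125
1 = 14·1556 − 137·159
1 = −137·4827 + 425·1556
1 = 425·6383 − 562·4827
1 = −562·17593 + 1549·6383
1 = 1549·23976 − 2111·17593
So 17593·(-2111) ≡ 1 (mod 23976), hence d ≡ -2111 ≡ 21865 (mod 23976).

21865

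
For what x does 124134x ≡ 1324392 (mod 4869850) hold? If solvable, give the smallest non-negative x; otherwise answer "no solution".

First find gcd(124134, 4869850):
4869850 = 39*124134 + 28624
124134 = 4*28624 + 9638
28624 = 2*9638 + 9348
9638 = 1*9348 + 290
9348 = 32*290 + 68
290 = 4*68 + 18
68 = 3*18 + 14
18 = 1*14 + 4
14 = 3*4 + 2
4 = 2*2 + 0
gcd = 2 and 2 | 1324392, so solutions exist. Divide through by 2: 62067x ≡ 662196 (mod 2434925).
Now find 62067⁻¹ mod 2434925:
2434925 = 39·62067 + 14312
62067 = 4·14312 + 4819
14312 = 2·4819 + 4674
4819 = 1·4674 + 145
4674 = 32·145 + 34
145 = 4·34 + 9
34 = 3·9 + 7
9 = 1·7 + 2
7 = 3·2 + 1
2 = 2·1 + 0
Back-substitute:
1 = 7 − 3·2
1 = −3·9 + 4·7
1 = 4·34 − 15·9
1 = −15·145 + 64·34
1 = 64·4674 − 2063·145
1 = −2063·4819 + 2127·4674
1 = 2127·14312 − 6317·4819
1 = −6317·62067 + 27395·14312
1 = 27395·2434925 − 1074722·62067
So 62067·(-1074722) ≡ 1 (mod 2434925), i.e. 62067⁻¹ ≡ 1360203.
Then x ≡ 1360203·662196 ≡ 834563 (mod 2434925); the smallest non-negative solution is x = 834563.

834563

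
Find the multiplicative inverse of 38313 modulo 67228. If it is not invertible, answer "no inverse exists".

gcd(67228, 38313) by repeated division:
67228 = 1×38313 + 28915
38313 = 1×28915 + 9398
28915 = 3×9398 + 721
9398 = 13×721 + 25
721 = 28×25 + 21
25 = 1×21 + 4
21 = 5×4 + 1
4 = 4×1 + 0
The gcd is 1. Working backward:
1 = 21 − 5·4
1 = −5·25 + 6·21
1 = 6·721 − 173·25
1 = −173·9398 + 2255·721
1 = 2255·28915 − 6938·9398
1 = −6938·38313 + 9193·28915
1 = 9193·67228 − 16131·38313
So 38313·(-16131) ≡ 1 (mod 67228), and -16131 ≡ 51097 (mod 67228).

51097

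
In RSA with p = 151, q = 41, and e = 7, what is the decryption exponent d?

φ(n) = (p−1)(q−1) = 150·40 = 6000.
Need d with 7·d ≡ 1 (mod 6000). Apply the extended Euclidean algorithm:
6000 = 857·7 + 1
7 = 7·1 + 0
Back-substitute:
1 = 6000 − 857·7
So 7·(-857) ≡ 1 (mod 6000), hence d ≡ -857 ≡ 5143 (mod 6000).

5143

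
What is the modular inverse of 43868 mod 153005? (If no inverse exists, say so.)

Run Euclid on (153005, 43868):
153005 = 3×43868 + 21401
43868 = 2×21401 + 1066
21401 = 20×1066 + 81
1066 = 13×81 + 13
81 = 6×13 + 3
13 = 4×3 + 1
3 = 3×1 + 0
The gcd is 1. Working backward:
1 = 13 − 4·3
1 = −4·81 + 25·13
1 = 25·1066 − 329·81
1 = −329·21401 + 6605·1066
1 = 6605·43868 − 13539·21401
1 = −13539·153005 + 47222·43868
So 43868·47222 ≡ 1 (mod 153005).

47222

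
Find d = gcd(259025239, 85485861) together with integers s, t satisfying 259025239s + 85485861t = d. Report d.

1

Repeated division:
259025239 = 3×85485861 + 2567656
85485861 = 33×2567656 + 753213
2567656 = 3×753213 + 308017
753213 = 2×308017 + 137179
308017 = 2×137179 + 33659
137179 = 4×33659 + 2543
33659 = 13×2543 + 600
2543 = 4×600 + 143
600 = 4×143 + 28
143 = 5×28 + 3
28 = 9×3 + 1
3 = 3×1 + 0
gcd(259025239, 85485861) = 1.
Working backward:
1 = 28 − 9·3
1 = −9·143 + 46·28
1 = 46·600 − 193·143
1 = −193·2543 + 818·600
1 = 818·33659 − 10827·2543
1 = −10827·137179 + 44126·33659
1 = 44126·308017 − 99079·137179
1 = −99079·753213 + 242284·308017
1 = 242284·2567656 − 825931·753213
1 = −825931·85485861 + 27498007·2567656
1 = 27498007·259025239 − 83319952·85485861
So 1 = (27498007)·259025239 + (-83319952)·85485861.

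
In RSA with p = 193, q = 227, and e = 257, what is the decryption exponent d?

φ(n) = (p−1)(q−1) = 192·226 = 43392.
Need d with 257·d ≡ 1 (mod 43392). Apply the extended Euclidean algorithm:
43392 = 168×257 + 216
257 = 1×216 + 41
216 = 5×41 + 11
41 = 3×11 + 8
11 = 1×8 + 3
8 = 2×3 + 2
3 = 1×2 + 1
2 = 2×1 + 0
Back-substitute:
1 = 3 − 2
1 = −8 + 3·3
1 = 3·11 − 4·8
1 = −4·41 + 15·11
1 = 15·216 − 79·41
1 = −79·257 + 94·216
1 = 94·43392 − 15871·257
So 257·(-15871) ≡ 1 (mod 43392), hence d ≡ -15871 ≡ 27521 (mod 43392).

27521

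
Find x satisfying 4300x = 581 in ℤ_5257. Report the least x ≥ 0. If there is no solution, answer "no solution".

First find gcd(4300, 5257):
5257 = 1*4300 + 957
4300 = 4*957 + 472
957 = 2*472 + 13
472 = 36*13 + 4
13 = 3*4 + 1
4 = 4*1 + 0
gcd = 1, so a unique solution mod 5257 exists.
Back-substitute for the Bézout coefficients:
1 = 13 − 3·4
1 = −3·472 + 109·13
1 = 109·957 − 221·472
1 = −221·4300 + 993·957
1 = 993·5257 − 1214·4300
So 4300·(-1214) ≡ 1 (mod 5257), giving 4300⁻¹ ≡ 4043.
x ≡ 4300⁻¹·581 ≡ 4043·581 ≡ 4361 (mod 5257).

4361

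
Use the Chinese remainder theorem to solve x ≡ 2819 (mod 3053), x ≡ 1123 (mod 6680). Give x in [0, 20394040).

Write x = 2819 + 3053·k. Then 3053·k ≡ 1123 − 2819 ≡ 4984 (mod 6680).
Need 3053⁻¹ mod 6680. Extended Euclid on (6680, 3053):
6680 = 2·3053 + 574
3053 = 5·574 + 183
574 = 3·183 + 25
183 = 7·25 + 8
25 = 3·8 + 1
8 = 8·1 + 0
Back-substitute:
1 = 25 − 3·8
1 = −3·183 + 22·25
1 = 22·574 − 69·183
1 = −69·3053 + 367·574
1 = 367·6680 − 803·3053
3053⁻¹ ≡ 5877 (mod 6680), so k ≡ 5877·4984 ≡ 5848 (mod 6680).
x = 2819 + 3053·5848 = 17856763.

17856763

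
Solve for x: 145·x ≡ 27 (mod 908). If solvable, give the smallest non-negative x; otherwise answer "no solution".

First find gcd(145, 908):
908 = 6*145 + 38
145 = 3*38 + 31
38 = 1*31 + 7
31 = 4*7 + 3
7 = 2*3 + 1
3 = 3*1 + 0
gcd = 1, so a unique solution mod 908 exists.
Back-substitute for the Bézout coefficients:
1 = 7 − 2·3
1 = −2·31 + 9·7
1 = 9·38 − 11·31
1 = −11·145 + 42·38
1 = 42·908 − 263·145
So 145·(-263) ≡ 1 (mod 908), giving 145⁻¹ ≡ 645.
x ≡ 145⁻¹·27 ≡ 645·27 ≡ 163 (mod 908).

163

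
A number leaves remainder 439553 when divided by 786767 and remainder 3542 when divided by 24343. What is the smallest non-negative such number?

12493512746

Write x = 439553 + 786767·k. Then 786767·k ≡ 3542 − 439553 ≡ 2163 (mod 24343).
Need 786767⁻¹ mod 24343. Extended Euclid on (24343, 7791):
24343 = 3×7791 + 970
7791 = 8×970 + 31
970 = 31×31 + 9
31 = 3×9 + 4
9 = 2×4 + 1
4 = 4×1 + 0
Back-substitute:
1 = 9 − 2·4
1 = −2·31 + 7·9
1 = 7·970 − 219·31
1 = −219·7791 + 1759·970
1 = 1759·24343 − 5496·7791
786767⁻¹ ≡ 18847 (mod 24343), so k ≡ 18847·2163 ≡ 15879 (mod 24343).
x = 439553 + 786767·15879 = 12493512746.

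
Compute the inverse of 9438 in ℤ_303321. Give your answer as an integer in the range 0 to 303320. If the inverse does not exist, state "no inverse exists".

no inverse exists

Compute gcd(9438, 303321):
303321 = 32×9438 + 1305
9438 = 7×1305 + 303
1305 = 4×303 + 93
303 = 3×93 + 24
93 = 3×24 + 21
24 = 1×21 + 3
21 = 7×3 + 0
gcd(9438, 303321) = 3 ≠ 1, so 9438 has no multiplicative inverse modulo 303321.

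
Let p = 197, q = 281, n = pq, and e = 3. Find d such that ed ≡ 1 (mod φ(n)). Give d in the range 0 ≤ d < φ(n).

36587

φ(n) = (p−1)(q−1) = 196·280 = 54880.
Need d with 3·d ≡ 1 (mod 54880). Apply the extended Euclidean algorithm:
54880 = 18293·3 + 1
3 = 3·1 + 0
Back-substitute:
1 = 54880 − 18293·3
So 3·(-18293) ≡ 1 (mod 54880), hence d ≡ -18293 ≡ 36587 (mod 54880).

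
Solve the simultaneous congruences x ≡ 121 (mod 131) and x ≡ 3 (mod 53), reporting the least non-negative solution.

Write x = 121 + 131·k. Then 131·k ≡ 3 − 121 ≡ 41 (mod 53).
Need 131⁻¹ mod 53. Extended Euclid on (53, 25):
53 = 2*25 + 3
25 = 8*3 + 1
3 = 3*1 + 0
Back-substitute:
1 = 25 − 8·3
1 = −8·53 + 17·25
131⁻¹ ≡ 17 (mod 53), so k ≡ 17·41 ≡ 8 (mod 53).
x = 121 + 131·8 = 1169.

1169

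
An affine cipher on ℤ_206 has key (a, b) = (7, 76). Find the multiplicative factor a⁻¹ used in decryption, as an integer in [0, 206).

59

Extended Euclidean algorithm:
206 = 29·7 + 3
7 = 2·3 + 1
3 = 3·1 + 0
Since gcd(7, 206) = 1, back-substitute to write 1 as a combination:
1 = 7 − 2·3
1 = −2·206 + 59·7
So 7·59 ≡ 1 (mod 206).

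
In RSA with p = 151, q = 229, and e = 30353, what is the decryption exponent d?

φ(n) = (p−1)(q−1) = 150·228 = 34200.
Need d with 30353·d ≡ 1 (mod 34200). Apply the extended Euclidean algorithm:
34200 = 1·30353 + 3847
30353 = 7·3847 + 3424
3847 = 1·3424 + 423
3424 = 8·423 + 40
423 = 10·40 + 23
40 = 1·23 + 17
23 = 1·17 + 6
17 = 2·6 + 5
6 = 1·5 + 1
5 = 5·1 + 0
Back-substitute:
1 = 6 − 5
1 = −17 + 3·6
1 = 3·23 − 4·17
1 = −4·40 + 7·23
1 = 7·423 − 74·40
1 = −74·3424 + 599·423
1 = 599·3847 − 673·3424
1 = −673·30353 + 5310·3847
1 = 5310·34200 − 5983·30353
So 30353·(-5983) ≡ 1 (mod 34200), hence d ≡ -5983 ≡ 28217 (mod 34200).

28217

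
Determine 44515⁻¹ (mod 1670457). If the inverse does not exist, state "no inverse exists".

Apply the Euclidean algorithm to 1670457 and 44515:
1670457 = 37×44515 + 23402
44515 = 1×23402 + 21113
23402 = 1×21113 + 2289
21113 = 9×2289 + 512
2289 = 4×512 + 241
512 = 2×241 + 30
241 = 8×30 + 1
30 = 30×1 + 0
Since gcd(44515, 1670457) = 1, back-substitute to write 1 as a combination:
1 = 241 − 8·30
1 = −8·512 + 17·241
1 = 17·2289 − 76·512
1 = −76·21113 + 701·2289
1 = 701·23402 − 777·21113
1 = −777·44515 + 1478·23402
1 = 1478·1670457 − 55463·44515
So 44515·(-55463) ≡ 1 (mod 1670457), and -55463 ≡ 1614994 (mod 1670457).

1614994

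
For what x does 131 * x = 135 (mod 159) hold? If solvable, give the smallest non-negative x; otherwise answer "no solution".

First find gcd(131, 159):
159 = 1·131 + 28
131 = 4·28 + 19
28 = 1·19 + 9
19 = 2·9 + 1
9 = 9·1 + 0
gcd = 1, so a unique solution mod 159 exists.
Back-substitute for the Bézout coefficients:
1 = 19 − 2·9
1 = −2·28 + 3·19
1 = 3·131 − 14·28
1 = −14·159 + 17·131
So 131·(17) ≡ 1 (mod 159), giving 131⁻¹ ≡ 17.
x ≡ 131⁻¹·135 ≡ 17·135 ≡ 69 (mod 159).

69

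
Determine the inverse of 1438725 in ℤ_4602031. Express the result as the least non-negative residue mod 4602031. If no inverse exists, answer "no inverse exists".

Apply the Euclidean algorithm to 4602031 and 1438725:
4602031 = 3*1438725 + 285856
1438725 = 5*285856 + 9445
285856 = 30*9445 + 2506
9445 = 3*2506 + 1927
2506 = 1*1927 + 579
1927 = 3*579 + 190
579 = 3*190 + 9
190 = 21*9 + 1
9 = 9*1 + 0
gcd = 1, so the inverse exists. Back-substitute:
1 = 190 − 21·9
1 = −21·579 + 64·190
1 = 64·1927 − 213·579
1 = −213·2506 + 277·1927
1 = 277·9445 − 1044·2506
1 = −1044·285856 + 31597·9445
1 = 31597·1438725 − 159029·285856
1 = −159029·4602031 + 508684·1438725
So 1438725·508684 ≡ 1 (mod 4602031).

508684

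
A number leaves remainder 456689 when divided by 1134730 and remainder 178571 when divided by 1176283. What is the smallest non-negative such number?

503326969139

Write x = 456689 + 1134730·k. Then 1134730·k ≡ 178571 − 456689 ≡ 898165 (mod 1176283).
Need 1134730⁻¹ mod 1176283. Extended Euclid on (1176283, 1134730):
1176283 = 1·1134730 + 41553
1134730 = 27·41553 + 12799
41553 = 3·12799 + 3156
12799 = 4·3156 + 175
3156 = 18·175 + 6
175 = 29·6 + 1
6 = 6·1 + 0
Back-substitute:
1 = 175 − 29·6
1 = −29·3156 + 523·175
1 = 523·12799 − 2121·3156
1 = −2121·41553 + 6886·12799
1 = 6886·1134730 − 188043·41553
1 = −188043·1176283 + 194929·1134730
1134730⁻¹ ≡ 194929 (mod 1176283), so k ≡ 194929·898165 ≡ 443565 (mod 1176283).
x = 456689 + 1134730·443565 = 503326969139.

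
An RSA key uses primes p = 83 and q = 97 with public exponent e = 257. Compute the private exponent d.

φ(n) = (p−1)(q−1) = 82·96 = 7872.
Need d with 257·d ≡ 1 (mod 7872). Apply the extended Euclidean algorithm:
7872 = 30*257 + 162
257 = 1*162 + 95
162 = 1*95 + 67
95 = 1*67 + 28
67 = 2*28 + 11
28 = 2*11 + 6
11 = 1*6 + 5
6 = 1*5 + 1
5 = 5*1 + 0
Back-substitute:
1 = 6 − 5
1 = −11 + 2·6
1 = 2·28 − 5·11
1 = −5·67 + 12·28
1 = 12·95 − 17·67
1 = −17·162 + 29·95
1 = 29·257 − 46·162
1 = −46·7872 + 1409·257
So 257·1409 ≡ 1 (mod 7872), hence d = 1409.

1409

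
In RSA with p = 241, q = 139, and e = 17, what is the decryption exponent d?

φ(n) = (p−1)(q−1) = 240·138 = 33120.
Need d with 17·d ≡ 1 (mod 33120). Apply the extended Euclidean algorithm:
33120 = 1948·17 + 4
17 = 4·4 + 1
4 = 4·1 + 0
Back-substitute:
1 = 17 − 4·4
1 = −4·33120 + 7793·17
So 17·7793 ≡ 1 (mod 33120), hence d = 7793.

7793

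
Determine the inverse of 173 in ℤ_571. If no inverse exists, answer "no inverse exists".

Apply the Euclidean algorithm to 571 and 173:
571 = 3*173 + 52
173 = 3*52 + 17
52 = 3*17 + 1
17 = 17*1 + 0
Since gcd(173, 571) = 1, back-substitute to write 1 as a combination:
1 = 52 − 3·17
1 = −3·173 + 10·52
1 = 10·571 − 33·173
Hence 173⁻¹ ≡ -33 ≡ 538 (mod 571).

538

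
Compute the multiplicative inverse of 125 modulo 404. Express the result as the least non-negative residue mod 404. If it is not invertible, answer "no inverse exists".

181

gcd(404, 125) by repeated division:
404 = 3*125 + 29
125 = 4*29 + 9
29 = 3*9 + 2
9 = 4*2 + 1
2 = 2*1 + 0
The gcd is 1. Working backward:
1 = 9 − 4·2
1 = −4·29 + 13·9
1 = 13·125 − 56·29
1 = −56·404 + 181·125
So 125·181 ≡ 1 (mod 404).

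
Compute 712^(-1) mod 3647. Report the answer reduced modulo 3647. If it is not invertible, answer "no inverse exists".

gcd(3647, 712) by repeated division:
3647 = 5*712 + 87
712 = 8*87 + 16
87 = 5*16 + 7
16 = 2*7 + 2
7 = 3*2 + 1
2 = 2*1 + 0
Since gcd(712, 3647) = 1, back-substitute to write 1 as a combination:
1 = 7 − 3·2
1 = −3·16 + 7·7
1 = 7·87 − 38·16
1 = −38·712 + 311·87
1 = 311·3647 − 1593·712
Thus 712·(-1593) ≡ 1 (mod 3647); reducing, -1593 mod 3647 = 2054.

2054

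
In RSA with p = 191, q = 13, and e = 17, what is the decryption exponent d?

φ(n) = (p−1)(q−1) = 190·12 = 2280.
Need d with 17·d ≡ 1 (mod 2280). Apply the extended Euclidean algorithm:
2280 = 134×17 + 2
17 = 8×2 + 1
2 = 2×1 + 0
Back-substitute:
1 = 17 − 8·2
1 = −8·2280 + 1073·17
So 17·1073 ≡ 1 (mod 2280), hence d = 1073.

1073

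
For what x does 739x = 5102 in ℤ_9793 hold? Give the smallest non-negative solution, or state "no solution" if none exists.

First find gcd(739, 9793):
9793 = 13·739 + 186
739 = 3·186 + 181
186 = 1·181 + 5
181 = 36·5 + 1
5 = 5·1 + 0
gcd = 1, so a unique solution mod 9793 exists.
Back-substitute for the Bézout coefficients:
1 = 181 − 36·5
1 = −36·186 + 37·181
1 = 37·739 − 147·186
1 = −147·9793 + 1948·739
So 739·(1948) ≡ 1 (mod 9793), giving 739⁻¹ ≡ 1948.
x ≡ 739⁻¹·5102 ≡ 1948·5102 ≡ 8594 (mod 9793).

8594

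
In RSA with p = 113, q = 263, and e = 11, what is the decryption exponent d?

8003

φ(n) = (p−1)(q−1) = 112·262 = 29344.
Need d with 11·d ≡ 1 (mod 29344). Apply the extended Euclidean algorithm:
29344 = 2667*11 + 7
11 = 1*7 + 4
7 = 1*4 + 3
4 = 1*3 + 1
3 = 3*1 + 0
Back-substitute:
1 = 4 − 3
1 = −7 + 2·4
1 = 2·11 − 3·7
1 = −3·29344 + 8003·11
So 11·8003 ≡ 1 (mod 29344), hence d = 8003.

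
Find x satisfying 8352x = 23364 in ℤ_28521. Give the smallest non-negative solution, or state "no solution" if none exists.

First find gcd(8352, 28521):
28521 = 3*8352 + 3465
8352 = 2*3465 + 1422
3465 = 2*1422 + 621
1422 = 2*621 + 180
621 = 3*180 + 81
180 = 2*81 + 18
81 = 4*18 + 9
18 = 2*9 + 0
gcd = 9 and 9 | 23364, so solutions exist. Divide through by 9: 928x ≡ 2596 (mod 3169).
Now find 928⁻¹ mod 3169:
3169 = 3×928 + 385
928 = 2×385 + 158
385 = 2×158 + 69
158 = 2×69 + 20
69 = 3×20 + 9
20 = 2×9 + 2
9 = 4×2 + 1
2 = 2×1 + 0
Back-substitute:
1 = 9 − 4·2
1 = −4·20 + 9·9
1 = 9·69 − 31·20
1 = −31·158 + 71·69
1 = 71·385 − 173·158
1 = −173·928 + 417·385
1 = 417·3169 − 1424·928
So 928·(-1424) ≡ 1 (mod 3169), i.e. 928⁻¹ ≡ 1745.
Then x ≡ 1745·2596 ≡ 1519 (mod 3169); the smallest non-negative solution is x = 1519.

1519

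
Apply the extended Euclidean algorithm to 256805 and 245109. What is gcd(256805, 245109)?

Euclidean algorithm:
256805 = 1*245109 + 11696
245109 = 20*11696 + 11189
11696 = 1*11189 + 507
11189 = 22*507 + 35
507 = 14*35 + 17
35 = 2*17 + 1
17 = 17*1 + 0
gcd(256805, 245109) = 1.
Back-substituting:
1 = 35 − 2·17
1 = −2·507 + 29·35
1 = 29·11189 − 640·507
1 = −640·11696 + 669·11189
1 = 669·245109 − 14020·11696
1 = −14020·256805 + 14689·245109
So 1 = (-14020)·256805 + (14689)·245109.

1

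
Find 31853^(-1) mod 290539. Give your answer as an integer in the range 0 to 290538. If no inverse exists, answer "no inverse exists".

59808

Apply the Euclidean algorithm to 290539 and 31853:
290539 = 9·31853 + 3862
31853 = 8·3862 + 957
3862 = 4·957 + 34
957 = 28·34 + 5
34 = 6·5 + 4
5 = 1·4 + 1
4 = 4·1 + 0
The gcd is 1. Working backward:
1 = 5 − 4
1 = −34 + 7·5
1 = 7·957 − 197·34
1 = −197·3862 + 795·957
1 = 795·31853 − 6557·3862
1 = −6557·290539 + 59808·31853
So 31853·59808 ≡ 1 (mod 290539).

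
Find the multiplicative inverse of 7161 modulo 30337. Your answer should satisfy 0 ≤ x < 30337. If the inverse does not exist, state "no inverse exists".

Run Euclid on (30337, 7161):
30337 = 4*7161 + 1693
7161 = 4*1693 + 389
1693 = 4*389 + 137
389 = 2*137 + 115
137 = 1*115 + 22
115 = 5*22 + 5
22 = 4*5 + 2
5 = 2*2 + 1
2 = 2*1 + 0
The gcd is 1. Working backward:
1 = 5 − 2·2
1 = −2·22 + 9·5
1 = 9·115 − 47·22
1 = −47·137 + 56·115
1 = 56·389 − 159·137
1 = −159·1693 + 692·389
1 = 692·7161 − 2927·1693
1 = −2927·30337 + 12400·7161
So 7161·12400 ≡ 1 (mod 30337).

12400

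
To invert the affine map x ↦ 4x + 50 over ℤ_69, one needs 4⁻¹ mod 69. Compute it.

52

Extended Euclidean algorithm:
69 = 17×4 + 1
4 = 4×1 + 0
Since gcd(4, 69) = 1, back-substitute to write 1 as a combination:
1 = 69 − 17·4
Thus 4·(-17) ≡ 1 (mod 69); reducing, -17 mod 69 = 52.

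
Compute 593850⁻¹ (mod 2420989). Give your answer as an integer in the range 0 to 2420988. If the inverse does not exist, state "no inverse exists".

2155147

Extended Euclidean algorithm:
2420989 = 4×593850 + 45589
593850 = 13×45589 + 1193
45589 = 38×1193 + 255
1193 = 4×255 + 173
255 = 1×173 + 82
173 = 2×82 + 9
82 = 9×9 + 1
9 = 9×1 + 0
gcd = 1, so the inverse exists. Back-substitute:
1 = 82 − 9·9
1 = −9·173 + 19·82
1 = 19·255 − 28·173
1 = −28·1193 + 131·255
1 = 131·45589 − 5006·1193
1 = −5006·593850 + 65209·45589
1 = 65209·2420989 − 265842·593850
Hence 593850⁻¹ ≡ -265842 ≡ 2155147 (mod 2420989).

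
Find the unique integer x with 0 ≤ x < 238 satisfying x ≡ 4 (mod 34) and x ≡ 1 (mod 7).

Write x = 4 + 34·k. Then 34·k ≡ 1 − 4 ≡ 4 (mod 7).
Need 34⁻¹ mod 7. Extended Euclid on (7, 6):
7 = 1·6 + 1
6 = 6·1 + 0
Back-substitute:
1 = 7 − 6
34⁻¹ ≡ 6 (mod 7), so k ≡ 6·4 ≡ 3 (mod 7).
x = 4 + 34·3 = 106.

106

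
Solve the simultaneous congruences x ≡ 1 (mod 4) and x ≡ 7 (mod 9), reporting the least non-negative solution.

Write x = 1 + 4·k. Then 4·k ≡ 7 − 1 ≡ 6 (mod 9).
Need 4⁻¹ mod 9. Extended Euclid on (9, 4):
9 = 2*4 + 1
4 = 4*1 + 0
Back-substitute:
1 = 9 − 2·4
4⁻¹ ≡ 7 (mod 9), so k ≡ 7·6 ≡ 6 (mod 9).
x = 1 + 4·6 = 25.

25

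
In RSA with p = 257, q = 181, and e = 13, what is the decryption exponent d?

φ(n) = (p−1)(q−1) = 256·180 = 46080.
Need d with 13·d ≡ 1 (mod 46080). Apply the extended Euclidean algorithm:
46080 = 3544·13 + 8
13 = 1·8 + 5
8 = 1·5 + 3
5 = 1·3 + 2
3 = 1·2 + 1
2 = 2·1 + 0
Back-substitute:
1 = 3 − 2
1 = −5 + 2·3
1 = 2·8 − 3·5
1 = −3·13 + 5·8
1 = 5·46080 − 17723·13
So 13·(-17723) ≡ 1 (mod 46080), hence d ≡ -17723 ≡ 28357 (mod 46080).

28357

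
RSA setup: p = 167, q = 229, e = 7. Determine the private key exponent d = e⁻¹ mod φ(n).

φ(n) = (p−1)(q−1) = 166·228 = 37848.
Need d with 7·d ≡ 1 (mod 37848). Apply the extended Euclidean algorithm:
37848 = 5406*7 + 6
7 = 1*6 + 1
6 = 6*1 + 0
Back-substitute:
1 = 7 − 6
1 = −37848 + 5407·7
So 7·5407 ≡ 1 (mod 37848), hence d = 5407.

5407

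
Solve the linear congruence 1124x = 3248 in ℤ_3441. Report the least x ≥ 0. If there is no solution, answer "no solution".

2452

First find gcd(1124, 3441):
3441 = 3*1124 + 69
1124 = 16*69 + 20
69 = 3*20 + 9
20 = 2*9 + 2
9 = 4*2 + 1
2 = 2*1 + 0
gcd = 1, so a unique solution mod 3441 exists.
Back-substitute for the Bézout coefficients:
1 = 9 − 4·2
1 = −4·20 + 9·9
1 = 9·69 − 31·20
1 = −31·1124 + 505·69
1 = 505·3441 − 1546·1124
So 1124·(-1546) ≡ 1 (mod 3441), giving 1124⁻¹ ≡ 1895.
x ≡ 1124⁻¹·3248 ≡ 1895·3248 ≡ 2452 (mod 3441).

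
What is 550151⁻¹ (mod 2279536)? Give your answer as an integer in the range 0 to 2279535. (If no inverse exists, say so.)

Euclidean algorithm on 2279536, 550151:
2279536 = 4·550151 + 78932
550151 = 6·78932 + 76559
78932 = 1·76559 + 2373
76559 = 32·2373 + 623
2373 = 3·623 + 504
623 = 1·504 + 119
504 = 4·119 + 28
119 = 4·28 + 7
28 = 4·7 + 0
The gcd is 7, not 1, hence no inverse exists.

no inverse exists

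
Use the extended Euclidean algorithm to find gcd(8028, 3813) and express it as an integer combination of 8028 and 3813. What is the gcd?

Repeated division:
8028 = 2*3813 + 402
3813 = 9*402 + 195
402 = 2*195 + 12
195 = 16*12 + 3
12 = 4*3 + 0
gcd(8028, 3813) = 3.
Back-substituting:
3 = 195 − 16·12
3 = −16·402 + 33·195
3 = 33·3813 − 313·402
3 = −313·8028 + 659·3813
So 3 = (-313)·8028 + (659)·3813.

3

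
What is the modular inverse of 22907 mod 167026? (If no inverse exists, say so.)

Extended Euclidean algorithm:
167026 = 7*22907 + 6677
22907 = 3*6677 + 2876
6677 = 2*2876 + 925
2876 = 3*925 + 101
925 = 9*101 + 16
101 = 6*16 + 5
16 = 3*5 + 1
5 = 5*1 + 0
Since gcd(22907, 167026) = 1, back-substitute to write 1 as a combination:
1 = 16 − 3·5
1 = −3·101 + 19·16
1 = 19·925 − 174·101
1 = −174·2876 + 541·925
1 = 541·6677 − 1256·2876
1 = −1256·22907 + 4309·6677
1 = 4309·167026 − 31419·22907
Thus 22907·(-31419) ≡ 1 (mod 167026); reducing, -31419 mod 167026 = 135607.

135607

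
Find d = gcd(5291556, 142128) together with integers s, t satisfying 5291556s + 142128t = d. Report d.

Repeated division:
5291556 = 37×142128 + 32820
142128 = 4×32820 + 10848
32820 = 3×10848 + 276
10848 = 39×276 + 84
276 = 3×84 + 24
84 = 3×24 + 12
24 = 2×12 + 0
gcd(5291556, 142128) = 12.
Working backward:
12 = 84 − 3·24
12 = −3·276 + 10·84
12 = 10·10848 − 393·276
12 = −393·32820 + 1189·10848
12 = 1189·142128 − 5149·32820
12 = −5149·5291556 + 191702·142128
So 12 = (-5149)·5291556 + (191702)·142128.

12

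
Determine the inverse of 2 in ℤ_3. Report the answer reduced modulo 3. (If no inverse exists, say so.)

Run Euclid on (3, 2):
3 = 1×2 + 1
2 = 2×1 + 0
Since gcd(2, 3) = 1, back-substitute to write 1 as a combination:
1 = 3 − 2
So 2·(-1) ≡ 1 (mod 3), and -1 ≡ 2 (mod 3).

2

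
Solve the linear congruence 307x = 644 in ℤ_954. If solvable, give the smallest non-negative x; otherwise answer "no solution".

First find gcd(307, 954):
954 = 3*307 + 33
307 = 9*33 + 10
33 = 3*10 + 3
10 = 3*3 + 1
3 = 3*1 + 0
gcd = 1, so a unique solution mod 954 exists.
Back-substitute for the Bézout coefficients:
1 = 10 − 3·3
1 = −3·33 + 10·10
1 = 10·307 − 93·33
1 = −93·954 + 289·307
So 307·(289) ≡ 1 (mod 954), giving 307⁻¹ ≡ 289.
x ≡ 307⁻¹·644 ≡ 289·644 ≡ 86 (mod 954).

86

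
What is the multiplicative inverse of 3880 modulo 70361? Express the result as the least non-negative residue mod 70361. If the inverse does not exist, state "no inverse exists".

21743

gcd(70361, 3880) by repeated division:
70361 = 18·3880 + 521
3880 = 7·521 + 233
521 = 2·233 + 55
233 = 4·55 + 13
55 = 4·13 + 3
13 = 4·3 + 1
3 = 3·1 + 0
gcd = 1, so the inverse exists. Back-substitute:
1 = 13 − 4·3
1 = −4·55 + 17·13
1 = 17·233 − 72·55
1 = −72·521 + 161·233
1 = 161·3880 − 1199·521
1 = −1199·70361 + 21743·3880
So 3880·21743 ≡ 1 (mod 70361).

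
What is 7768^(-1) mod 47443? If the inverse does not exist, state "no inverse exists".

45568

gcd(47443, 7768) by repeated division:
47443 = 6*7768 + 835
7768 = 9*835 + 253
835 = 3*253 + 76
253 = 3*76 + 25
76 = 3*25 + 1
25 = 25*1 + 0
Since gcd(7768, 47443) = 1, back-substitute to write 1 as a combination:
1 = 76 − 3·25
1 = −3·253 + 10·76
1 = 10·835 − 33·253
1 = −33·7768 + 307·835
1 = 307·47443 − 1875·7768
So 7768·(-1875) ≡ 1 (mod 47443), and -1875 ≡ 45568 (mod 47443).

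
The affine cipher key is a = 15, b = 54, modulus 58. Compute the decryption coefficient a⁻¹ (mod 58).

Extended Euclidean algorithm:
58 = 3*15 + 13
15 = 1*13 + 2
13 = 6*2 + 1
2 = 2*1 + 0
gcd = 1, so the inverse exists. Back-substitute:
1 = 13 − 6·2
1 = −6·15 + 7·13
1 = 7·58 − 27·15
So 15·(-27) ≡ 1 (mod 58), and -27 ≡ 31 (mod 58).

31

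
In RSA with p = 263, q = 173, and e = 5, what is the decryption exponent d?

φ(n) = (p−1)(q−1) = 262·172 = 45064.
Need d with 5·d ≡ 1 (mod 45064). Apply the extended Euclidean algorithm:
45064 = 9012×5 + 4
5 = 1×4 + 1
4 = 4×1 + 0
Back-substitute:
1 = 5 − 4
1 = −45064 + 9013·5
So 5·9013 ≡ 1 (mod 45064), hence d = 9013.

9013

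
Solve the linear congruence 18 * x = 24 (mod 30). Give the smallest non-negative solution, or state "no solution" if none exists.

First find gcd(18, 30):
30 = 1×18 + 12
18 = 1×12 + 6
12 = 2×6 + 0
gcd = 6 and 6 | 24, so solutions exist. Divide through by 6: 3x ≡ 4 (mod 5).
Now find 3⁻¹ mod 5:
5 = 1*3 + 2
3 = 1*2 + 1
2 = 2*1 + 0
Back-substitute:
1 = 3 − 2
1 = −5 + 2·3
So 3⁻¹ ≡ 2 (mod 5).
Then x ≡ 2·4 ≡ 3 (mod 5); the smallest non-negative solution is x = 3.

3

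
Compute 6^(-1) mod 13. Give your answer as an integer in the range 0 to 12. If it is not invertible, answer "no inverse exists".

11

Apply the Euclidean algorithm to 13 and 6:
13 = 2·6 + 1
6 = 6·1 + 0
Since gcd(6, 13) = 1, back-substitute to write 1 as a combination:
1 = 13 − 2·6
Hence 6⁻¹ ≡ -2 ≡ 11 (mod 13).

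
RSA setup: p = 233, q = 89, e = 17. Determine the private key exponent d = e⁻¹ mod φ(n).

1201

φ(n) = (p−1)(q−1) = 232·88 = 20416.
Need d with 17·d ≡ 1 (mod 20416). Apply the extended Euclidean algorithm:
20416 = 1200·17 + 16
17 = 1·16 + 1
16 = 16·1 + 0
Back-substitute:
1 = 17 − 16
1 = −20416 + 1201·17
So 17·1201 ≡ 1 (mod 20416), hence d = 1201.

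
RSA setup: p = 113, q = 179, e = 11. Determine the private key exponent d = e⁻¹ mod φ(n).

φ(n) = (p−1)(q−1) = 112·178 = 19936.
Need d with 11·d ≡ 1 (mod 19936). Apply the extended Euclidean algorithm:
19936 = 1812·11 + 4
11 = 2·4 + 3
4 = 1·3 + 1
3 = 3·1 + 0
Back-substitute:
1 = 4 − 3
1 = −11 + 3·4
1 = 3·19936 − 5437·11
So 11·(-5437) ≡ 1 (mod 19936), hence d ≡ -5437 ≡ 14499 (mod 19936).

14499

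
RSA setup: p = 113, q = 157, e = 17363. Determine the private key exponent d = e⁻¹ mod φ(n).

φ(n) = (p−1)(q−1) = 112·156 = 17472.
Need d with 17363·d ≡ 1 (mod 17472). Apply the extended Euclidean algorithm:
17472 = 1·17363 + 109
17363 = 159·109 + 32
109 = 3·32 + 13
32 = 2·13 + 6
13 = 2·6 + 1
6 = 6·1 + 0
Back-substitute:
1 = 13 − 2·6
1 = −2·32 + 5·13
1 = 5·109 − 17·32
1 = −17·17363 + 2708·109
1 = 2708·17472 − 2725·17363
So 17363·(-2725) ≡ 1 (mod 17472), hence d ≡ -2725 ≡ 14747 (mod 17472).

14747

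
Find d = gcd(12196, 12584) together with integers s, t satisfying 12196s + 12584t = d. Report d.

4

Repeated division:
12584 = 1*12196 + 388
12196 = 31*388 + 168
388 = 2*168 + 52
168 = 3*52 + 12
52 = 4*12 + 4
12 = 3*4 + 0
gcd(12196, 12584) = 4.
Back-substituting:
4 = 52 − 4·12
4 = −4·168 + 13·52
4 = 13·388 − 30·168
4 = −30·12196 + 943·388
4 = 943·12584 − 973·12196
So 4 = (943)·12584 + (-973)·12196.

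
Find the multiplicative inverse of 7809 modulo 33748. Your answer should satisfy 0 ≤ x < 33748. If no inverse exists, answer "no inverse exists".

Apply the Euclidean algorithm to 33748 and 7809:
33748 = 4×7809 + 2512
7809 = 3×2512 + 273
2512 = 9×273 + 55
273 = 4×55 + 53
55 = 1×53 + 2
53 = 26×2 + 1
2 = 2×1 + 0
gcd = 1, so the inverse exists. Back-substitute:
1 = 53 − 26·2
1 = −26·55 + 27·53
1 = 27·273 − 134·55
1 = −134·2512 + 1233·273
1 = 1233·7809 − 3833·2512
1 = −3833·33748 + 16565·7809
So 7809·16565 ≡ 1 (mod 33748).

16565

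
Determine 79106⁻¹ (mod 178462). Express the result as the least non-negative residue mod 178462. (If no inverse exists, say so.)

no inverse exists

Euclidean algorithm on 178462, 79106:
178462 = 2×79106 + 20250
79106 = 3×20250 + 18356
20250 = 1×18356 + 1894
18356 = 9×1894 + 1310
1894 = 1×1310 + 584
1310 = 2×584 + 142
584 = 4×142 + 16
142 = 8×16 + 14
16 = 1×14 + 2
14 = 7×2 + 0
Since gcd = 2 > 1, 79106 is not a unit mod 178462.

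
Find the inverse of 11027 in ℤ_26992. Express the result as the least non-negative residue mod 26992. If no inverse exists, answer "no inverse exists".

Apply the Euclidean algorithm to 26992 and 11027:
26992 = 2·11027 + 4938
11027 = 2·4938 + 1151
4938 = 4·1151 + 334
1151 = 3·334 + 149
334 = 2·149 + 36
149 = 4·36 + 5
36 = 7·5 + 1
5 = 5·1 + 0
gcd = 1, so the inverse exists. Back-substitute:
1 = 36 − 7·5
1 = −7·149 + 29·36
1 = 29·334 − 65·149
1 = −65·1151 + 224·334
1 = 224·4938 − 961·1151
1 = −961·11027 + 2146·4938
1 = 2146·26992 − 5253·11027
So 11027·(-5253) ≡ 1 (mod 26992), and -5253 ≡ 21739 (mod 26992).

21739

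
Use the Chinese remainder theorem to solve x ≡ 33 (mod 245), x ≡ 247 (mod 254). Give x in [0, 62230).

Write x = 33 + 245·k. Then 245·k ≡ 247 − 33 ≡ 214 (mod 254).
Need 245⁻¹ mod 254. Extended Euclid on (254, 245):
254 = 1*245 + 9
245 = 27*9 + 2
9 = 4*2 + 1
2 = 2*1 + 0
Back-substitute:
1 = 9 − 4·2
1 = −4·245 + 109·9
1 = 109·254 − 113·245
245⁻¹ ≡ 141 (mod 254), so k ≡ 141·214 ≡ 202 (mod 254).
x = 33 + 245·202 = 49523.

49523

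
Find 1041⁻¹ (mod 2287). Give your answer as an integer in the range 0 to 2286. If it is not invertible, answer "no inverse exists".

1573

Apply the Euclidean algorithm to 2287 and 1041:
2287 = 2×1041 + 205
1041 = 5×205 + 16
205 = 12×16 + 13
16 = 1×13 + 3
13 = 4×3 + 1
3 = 3×1 + 0
gcd = 1, so the inverse exists. Back-substitute:
1 = 13 − 4·3
1 = −4·16 + 5·13
1 = 5·205 − 64·16
1 = −64·1041 + 325·205
1 = 325·2287 − 714·1041
Thus 1041·(-714) ≡ 1 (mod 2287); reducing, -714 mod 2287 = 1573.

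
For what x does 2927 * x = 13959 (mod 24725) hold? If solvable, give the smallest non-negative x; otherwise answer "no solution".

First find gcd(2927, 24725):
24725 = 8×2927 + 1309
2927 = 2×1309 + 309
1309 = 4×309 + 73
309 = 4×73 + 17
73 = 4×17 + 5
17 = 3×5 + 2
5 = 2×2 + 1
2 = 2×1 + 0
gcd = 1, so a unique solution mod 24725 exists.
Back-substitute for the Bézout coefficients:
1 = 5 − 2·2
1 = −2·17 + 7·5
1 = 7·73 − 30·17
1 = −30·309 + 127·73
1 = 127·1309 − 538·309
1 = −538·2927 + 1203·1309
1 = 1203·24725 − 10162·2927
So 2927·(-10162) ≡ 1 (mod 24725), giving 2927⁻¹ ≡ 14563.
x ≡ 2927⁻¹·13959 ≡ 14563·13959 ≡ 20692 (mod 24725).

20692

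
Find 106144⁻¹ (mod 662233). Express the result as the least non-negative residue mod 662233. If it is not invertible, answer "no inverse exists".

153074

Apply the Euclidean algorithm to 662233 and 106144:
662233 = 6×106144 + 25369
106144 = 4×25369 + 4668
25369 = 5×4668 + 2029
4668 = 2×2029 + 610
2029 = 3×610 + 199
610 = 3×199 + 13
199 = 15×13 + 4
13 = 3×4 + 1
4 = 4×1 + 0
Since gcd(106144, 662233) = 1, back-substitute to write 1 as a combination:
1 = 13 − 3·4
1 = −3·199 + 46·13
1 = 46·610 − 141·199
1 = −141·2029 + 469·610
1 = 469·4668 − 1079·2029
1 = −1079·25369 + 5864·4668
1 = 5864·106144 − 24535·25369
1 = −24535·662233 + 153074·106144
So 106144·153074 ≡ 1 (mod 662233).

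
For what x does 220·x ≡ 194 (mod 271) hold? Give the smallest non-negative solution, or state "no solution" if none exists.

230

First find gcd(220, 271):
271 = 1·220 + 51
220 = 4·51 + 16
51 = 3·16 + 3
16 = 5·3 + 1
3 = 3·1 + 0
gcd = 1, so a unique solution mod 271 exists.
Back-substitute for the Bézout coefficients:
1 = 16 − 5·3
1 = −5·51 + 16·16
1 = 16·220 − 69·51
1 = −69·271 + 85·220
So 220·(85) ≡ 1 (mod 271), giving 220⁻¹ ≡ 85.
x ≡ 220⁻¹·194 ≡ 85·194 ≡ 230 (mod 271).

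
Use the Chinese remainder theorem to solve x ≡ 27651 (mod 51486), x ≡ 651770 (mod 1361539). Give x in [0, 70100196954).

53208234351

Write x = 27651 + 51486·k. Then 51486·k ≡ 651770 − 27651 ≡ 624119 (mod 1361539).
Need 51486⁻¹ mod 1361539. Extended Euclid on (1361539, 51486):
1361539 = 26·51486 + 22903
51486 = 2·22903 + 5680
22903 = 4·5680 + 183
5680 = 31·183 + 7
183 = 26·7 + 1
7 = 7·1 + 0
Back-substitute:
1 = 183 − 26·7
1 = −26·5680 + 807·183
1 = 807·22903 − 3254·5680
1 = −3254·51486 + 7315·22903
1 = 7315·1361539 − 193444·51486
51486⁻¹ ≡ 1168095 (mod 1361539), so k ≡ 1168095·624119 ≡ 1033450 (mod 1361539).
x = 27651 + 51486·1033450 = 53208234351.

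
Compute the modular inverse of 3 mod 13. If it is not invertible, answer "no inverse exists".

Extended Euclidean algorithm:
13 = 4·3 + 1
3 = 3·1 + 0
The gcd is 1. Working backward:
1 = 13 − 4·3
Thus 3·(-4) ≡ 1 (mod 13); reducing, -4 mod 13 = 9.

9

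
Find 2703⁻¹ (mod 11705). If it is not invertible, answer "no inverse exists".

9267

Run Euclid on (11705, 2703):
11705 = 4*2703 + 893
2703 = 3*893 + 24
893 = 37*24 + 5
24 = 4*5 + 4
5 = 1*4 + 1
4 = 4*1 + 0
Since gcd(2703, 11705) = 1, back-substitute to write 1 as a combination:
1 = 5 − 4
1 = −24 + 5·5
1 = 5·893 − 186·24
1 = −186·2703 + 563·893
1 = 563·11705 − 2438·2703
So 2703·(-2438) ≡ 1 (mod 11705), and -2438 ≡ 9267 (mod 11705).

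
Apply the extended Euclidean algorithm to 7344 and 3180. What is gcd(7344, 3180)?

Euclidean algorithm:
7344 = 2·3180 + 984
3180 = 3·984 + 228
984 = 4·228 + 72
228 = 3·72 + 12
72 = 6·12 + 0
gcd(7344, 3180) = 12.
Working backward:
12 = 228 − 3·72
12 = −3·984 + 13·228
12 = 13·3180 − 42·984
12 = −42·7344 + 97·3180
So 12 = (-42)·7344 + (97)·3180.

12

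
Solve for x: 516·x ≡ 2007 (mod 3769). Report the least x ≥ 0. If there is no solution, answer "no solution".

First find gcd(516, 3769):
3769 = 7*516 + 157
516 = 3*157 + 45
157 = 3*45 + 22
45 = 2*22 + 1
22 = 22*1 + 0
gcd = 1, so a unique solution mod 3769 exists.
Back-substitute for the Bézout coefficients:
1 = 45 − 2·22
1 = −2·157 + 7·45
1 = 7·516 − 23·157
1 = −23·3769 + 168·516
So 516·(168) ≡ 1 (mod 3769), giving 516⁻¹ ≡ 168.
x ≡ 516⁻¹·2007 ≡ 168·2007 ≡ 1735 (mod 3769).

1735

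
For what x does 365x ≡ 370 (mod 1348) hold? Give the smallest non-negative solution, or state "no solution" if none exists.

278

First find gcd(365, 1348):
1348 = 3·365 + 253
365 = 1·253 + 112
253 = 2·112 + 29
112 = 3·29 + 25
29 = 1·25 + 4
25 = 6·4 + 1
4 = 4·1 + 0
gcd = 1, so a unique solution mod 1348 exists.
Back-substitute for the Bézout coefficients:
1 = 25 − 6·4
1 = −6·29 + 7·25
1 = 7·112 − 27·29
1 = −27·253 + 61·112
1 = 61·365 − 88·253
1 = −88·1348 + 325·365
So 365·(325) ≡ 1 (mod 1348), giving 365⁻¹ ≡ 325.
x ≡ 365⁻¹·370 ≡ 325·370 ≡ 278 (mod 1348).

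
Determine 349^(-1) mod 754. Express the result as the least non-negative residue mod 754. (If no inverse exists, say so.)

175

Apply the Euclidean algorithm to 754 and 349:
754 = 2*349 + 56
349 = 6*56 + 13
56 = 4*13 + 4
13 = 3*4 + 1
4 = 4*1 + 0
Since gcd(349, 754) = 1, back-substitute to write 1 as a combination:
1 = 13 − 3·4
1 = −3·56 + 13·13
1 = 13·349 − 81·56
1 = −81·754 + 175·349
So 349·175 ≡ 1 (mod 754).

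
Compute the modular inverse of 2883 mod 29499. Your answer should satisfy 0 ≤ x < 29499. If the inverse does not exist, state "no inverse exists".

no inverse exists

Compute gcd(2883, 29499):
29499 = 10*2883 + 669
2883 = 4*669 + 207
669 = 3*207 + 48
207 = 4*48 + 15
48 = 3*15 + 3
15 = 5*3 + 0
gcd(2883, 29499) = 3 ≠ 1, so 2883 has no multiplicative inverse modulo 29499.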